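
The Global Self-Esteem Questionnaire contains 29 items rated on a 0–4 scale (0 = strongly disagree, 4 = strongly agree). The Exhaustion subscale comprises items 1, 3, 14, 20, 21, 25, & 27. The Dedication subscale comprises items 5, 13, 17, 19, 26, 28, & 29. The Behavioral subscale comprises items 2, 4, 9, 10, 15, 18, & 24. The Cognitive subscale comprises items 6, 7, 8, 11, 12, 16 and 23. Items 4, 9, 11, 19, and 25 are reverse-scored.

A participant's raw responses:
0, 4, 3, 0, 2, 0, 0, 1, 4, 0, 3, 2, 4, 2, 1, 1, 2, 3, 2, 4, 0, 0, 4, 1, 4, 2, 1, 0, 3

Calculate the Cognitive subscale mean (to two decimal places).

Cognitive items: 6, 7, 8, 11, 12, 16, 23.
Of these, item 11 is reverse-scored; reverse-coded value = 4 − response.
  item 6: 0
  item 7: 0
  item 8: 1
  item 11: 4 − 3 = 1
  item 12: 2
  item 16: 1
  item 23: 4
Sum = 0 + 0 + 1 + 1 + 2 + 1 + 4 = 9
Mean = 9 / 7 = 1.29

1.29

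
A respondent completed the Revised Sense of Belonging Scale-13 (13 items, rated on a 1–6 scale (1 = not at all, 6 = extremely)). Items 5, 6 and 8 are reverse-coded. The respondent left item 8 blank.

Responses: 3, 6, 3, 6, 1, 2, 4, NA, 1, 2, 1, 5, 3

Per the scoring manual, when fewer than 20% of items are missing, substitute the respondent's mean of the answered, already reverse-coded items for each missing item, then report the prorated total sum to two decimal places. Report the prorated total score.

48.75

Reverse-coded (on a 1–6 scale, reversed = 7 − raw):
  item 5: 7 − 1 = 6
  item 6: 7 − 2 = 5
Completed scored items (12 of 13): 3, 6, 3, 6, 6, 5, 4, 1, 2, 1, 5, 3; sum = 45.
Person mean = 45 / 12 ≈ 3.7500
Prorated total = (45 / 12) × 13 = 48.75 (to 2 dp)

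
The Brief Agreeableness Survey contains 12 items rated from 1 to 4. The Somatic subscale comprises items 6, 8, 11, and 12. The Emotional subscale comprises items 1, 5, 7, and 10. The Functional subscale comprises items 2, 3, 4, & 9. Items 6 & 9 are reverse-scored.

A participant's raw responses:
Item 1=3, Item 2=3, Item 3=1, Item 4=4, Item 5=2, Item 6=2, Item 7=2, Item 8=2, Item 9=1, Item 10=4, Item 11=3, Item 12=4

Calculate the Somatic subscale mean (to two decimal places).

Somatic items: 6, 8, 11, 12.
Of these, item 6 is reverse-scored; reverse-coded value = 5 − response.
  item 6: 5 − 2 = 3
  item 8: 2
  item 11: 3
  item 12: 4
Sum = 3 + 2 + 3 + 4 = 12
Mean = 12 / 4 = 3.00

3.00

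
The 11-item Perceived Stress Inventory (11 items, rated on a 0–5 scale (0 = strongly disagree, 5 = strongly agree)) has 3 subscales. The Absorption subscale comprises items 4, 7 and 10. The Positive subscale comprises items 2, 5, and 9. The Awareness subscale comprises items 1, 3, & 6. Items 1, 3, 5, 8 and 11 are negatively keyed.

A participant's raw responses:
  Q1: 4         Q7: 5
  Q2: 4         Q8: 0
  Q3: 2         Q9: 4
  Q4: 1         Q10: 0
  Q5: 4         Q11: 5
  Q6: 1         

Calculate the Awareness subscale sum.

5

Awareness items: 1, 3, 6.
Of these, items 1 & 3 are negatively keyed; reverse-coded value = 5 − response.
  item 1: 5 − 4 = 1
  item 3: 5 − 2 = 3
  item 6: 1
Sum = 1 + 3 + 1 = 5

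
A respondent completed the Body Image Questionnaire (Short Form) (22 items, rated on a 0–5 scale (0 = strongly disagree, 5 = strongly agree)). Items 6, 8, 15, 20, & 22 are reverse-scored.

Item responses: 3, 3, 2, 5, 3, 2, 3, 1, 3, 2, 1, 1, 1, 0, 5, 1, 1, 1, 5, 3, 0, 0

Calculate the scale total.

Reversing items 6, 8, 15, 20, & 22 with 5 − raw:
Total = 3 + 3 + 2 + 5 + 3 + (5−2) + 3 + (5−1) + 3 + 2 + 1 + 1 + 1 + 0 + (5−5) + 1 + 1 + 1 + 5 + (5−3) + 0 + (5−0)
      = 3 + 3 + 2 + 5 + 3 + 3 + 3 + 4 + 3 + 2 + 1 + 1 + 1 + 0 + 0 + 1 + 1 + 1 + 5 + 2 + 0 + 5 = 49

49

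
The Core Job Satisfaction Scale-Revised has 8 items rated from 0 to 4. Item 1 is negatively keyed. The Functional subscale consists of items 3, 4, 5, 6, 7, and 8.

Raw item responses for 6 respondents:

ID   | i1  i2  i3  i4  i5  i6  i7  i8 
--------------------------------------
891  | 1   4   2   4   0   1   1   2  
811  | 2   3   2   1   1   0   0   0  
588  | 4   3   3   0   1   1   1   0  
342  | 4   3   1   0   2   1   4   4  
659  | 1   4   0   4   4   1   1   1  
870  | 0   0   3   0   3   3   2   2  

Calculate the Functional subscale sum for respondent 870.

13

Respondent 870 raw: 0, 0, 3, 0, 3, 3, 2, 2.
Functional items: 3, 4, 5, 6, 7, 8.
Reverse-coded (reversed = (0+4) − raw = 4 − raw):
  item 3: 3
  item 4: 0
  item 5: 3
  item 6: 3
  item 7: 2
  item 8: 2
Sum = 3 + 0 + 3 + 3 + 2 + 2 = 13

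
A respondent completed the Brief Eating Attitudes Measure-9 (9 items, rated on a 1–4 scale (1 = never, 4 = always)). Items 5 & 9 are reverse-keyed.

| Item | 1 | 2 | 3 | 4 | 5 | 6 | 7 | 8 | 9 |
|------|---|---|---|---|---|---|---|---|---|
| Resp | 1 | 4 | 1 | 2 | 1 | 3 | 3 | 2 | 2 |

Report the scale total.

Reverse-keyed items use 5 − raw:
  item 5: 5 − 1 = 4
  item 9: 5 − 2 = 3
Scored items: 1, 4, 1, 2, 4, 3, 3, 2, 3
Total = 1 + 4 + 1 + 2 + 4 + 3 + 3 + 2 + 3 = 23

23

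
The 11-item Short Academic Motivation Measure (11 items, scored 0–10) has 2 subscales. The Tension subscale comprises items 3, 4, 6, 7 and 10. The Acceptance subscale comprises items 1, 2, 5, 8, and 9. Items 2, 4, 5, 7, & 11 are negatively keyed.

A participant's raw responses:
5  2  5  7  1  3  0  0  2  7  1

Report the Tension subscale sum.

Tension items: 3, 4, 6, 7, 10.
Of these, items 4 and 7 are negatively keyed; on a 0–10 scale, reversed = 10 − raw.
  item 3: 5
  item 4: 10 − 7 = 3
  item 6: 3
  item 7: 10 − 0 = 10
  item 10: 7
Sum = 5 + 3 + 3 + 10 + 7 = 28

28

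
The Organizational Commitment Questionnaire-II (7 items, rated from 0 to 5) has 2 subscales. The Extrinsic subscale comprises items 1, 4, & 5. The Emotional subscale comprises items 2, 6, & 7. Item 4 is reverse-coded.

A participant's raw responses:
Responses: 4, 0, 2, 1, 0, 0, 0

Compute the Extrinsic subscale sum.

8

Extrinsic items: 1, 4, 5.
Of these, item 4 is reverse-coded; reverse-coded value = 5 − response.
  item 1: 4
  item 4: 5 − 1 = 4
  item 5: 0
Sum = 4 + 4 + 0 = 8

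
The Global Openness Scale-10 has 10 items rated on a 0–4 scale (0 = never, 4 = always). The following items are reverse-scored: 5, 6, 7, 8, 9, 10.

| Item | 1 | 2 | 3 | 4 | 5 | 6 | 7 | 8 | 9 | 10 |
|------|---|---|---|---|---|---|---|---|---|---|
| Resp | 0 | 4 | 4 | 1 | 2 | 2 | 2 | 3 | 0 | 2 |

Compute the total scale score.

Reverse-scored items use 4 − raw:
  item 5: 4 − 2 = 2
  item 6: 4 − 2 = 2
  item 7: 4 − 2 = 2
  item 8: 4 − 3 = 1
  item 9: 4 − 0 = 4
  item 10: 4 − 2 = 2
After reverse-coding: 0, 4, 4, 1, 2, 2, 2, 1, 4, 2
Total = 0 + 4 + 4 + 1 + 2 + 2 + 2 + 1 + 4 + 2 = 22

22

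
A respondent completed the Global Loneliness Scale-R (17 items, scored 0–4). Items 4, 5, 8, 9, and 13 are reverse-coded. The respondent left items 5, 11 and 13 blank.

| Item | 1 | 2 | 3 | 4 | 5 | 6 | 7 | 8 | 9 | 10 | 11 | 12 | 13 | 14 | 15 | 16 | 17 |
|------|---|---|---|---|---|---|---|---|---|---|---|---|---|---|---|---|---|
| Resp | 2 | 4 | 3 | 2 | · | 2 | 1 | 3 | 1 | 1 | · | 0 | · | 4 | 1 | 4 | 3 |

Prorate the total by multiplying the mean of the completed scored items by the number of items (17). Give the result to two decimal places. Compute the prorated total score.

37.64

Reverse-coded (reverse-coded value = 4 − response):
  item 4: 4 − 2 = 2
  item 8: 4 − 3 = 1
  item 9: 4 − 1 = 3
Completed scored items (14 of 17): 2, 4, 3, 2, 2, 1, 1, 3, 1, 0, 4, 1, 4, 3; sum = 31.
Person mean = 31 / 14 ≈ 2.2143
Prorated total = (31 / 14) × 17 = 37.64 (to 2 dp)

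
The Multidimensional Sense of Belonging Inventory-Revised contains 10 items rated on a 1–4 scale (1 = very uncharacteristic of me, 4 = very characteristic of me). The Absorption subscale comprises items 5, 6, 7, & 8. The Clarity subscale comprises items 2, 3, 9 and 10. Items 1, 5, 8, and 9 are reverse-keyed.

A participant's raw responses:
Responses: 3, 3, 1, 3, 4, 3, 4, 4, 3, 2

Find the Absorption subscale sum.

Absorption items: 5, 6, 7, 8.
Of these, items 5 & 8 are reverse-keyed; reversed = (1+4) − raw = 5 − raw.
  item 5: 5 − 4 = 1
  item 6: 3
  item 7: 4
  item 8: 5 − 4 = 1
Sum = 1 + 3 + 4 + 1 = 9

9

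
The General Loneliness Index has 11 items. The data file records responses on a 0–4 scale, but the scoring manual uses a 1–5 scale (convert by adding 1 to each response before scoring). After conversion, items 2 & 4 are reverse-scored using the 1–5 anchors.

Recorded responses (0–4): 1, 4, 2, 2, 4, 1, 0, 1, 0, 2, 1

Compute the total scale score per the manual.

25

Convert to 1–5: 2, 5, 3, 3, 5, 2, 1, 2, 1, 3, 2
Reverse-coded (reverse-coded value = 6 − response):
  item 2: 6 − 5 = 1
  item 4: 6 − 3 = 3
Scored: 2, 1, 3, 3, 5, 2, 1, 2, 1, 3, 2
Total = 25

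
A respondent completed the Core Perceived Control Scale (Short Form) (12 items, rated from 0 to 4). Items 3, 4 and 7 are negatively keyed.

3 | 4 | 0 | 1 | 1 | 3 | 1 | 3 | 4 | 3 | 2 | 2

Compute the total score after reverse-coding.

Negatively keyed items use 4 − raw:
  item 3: 4 − 0 = 4
  item 4: 4 − 1 = 3
  item 7: 4 − 1 = 3
Scored items: 3, 4, 4, 3, 1, 3, 3, 3, 4, 3, 2, 2
Total = 3 + 4 + 4 + 3 + 1 + 3 + 3 + 3 + 4 + 3 + 2 + 2 = 35

35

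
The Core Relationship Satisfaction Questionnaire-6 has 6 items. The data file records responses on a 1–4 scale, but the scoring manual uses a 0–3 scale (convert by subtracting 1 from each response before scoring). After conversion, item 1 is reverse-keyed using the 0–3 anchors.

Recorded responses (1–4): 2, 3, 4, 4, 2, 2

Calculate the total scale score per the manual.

12

Convert to 0–3: 1, 2, 3, 3, 1, 1
Reverse-coded (reversed = (0+3) − raw = 3 − raw):
  item 1: 3 − 1 = 2
Scored: 2, 2, 3, 3, 1, 1
Total = 12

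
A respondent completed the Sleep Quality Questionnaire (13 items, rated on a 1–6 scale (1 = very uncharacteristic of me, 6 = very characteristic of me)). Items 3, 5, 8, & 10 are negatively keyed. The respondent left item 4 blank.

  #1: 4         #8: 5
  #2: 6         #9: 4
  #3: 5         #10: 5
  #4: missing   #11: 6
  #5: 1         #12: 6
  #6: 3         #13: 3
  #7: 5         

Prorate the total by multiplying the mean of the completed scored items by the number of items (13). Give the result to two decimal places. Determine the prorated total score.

Reverse-coded (on a 1–6 scale, reversed = 7 − raw):
  item 3: 7 − 5 = 2
  item 5: 7 − 1 = 6
  item 8: 7 − 5 = 2
  item 10: 7 − 5 = 2
Completed scored items (12 of 13): 4, 6, 2, 6, 3, 5, 2, 4, 2, 6, 6, 3; sum = 49.
Person mean = 49 / 12 ≈ 4.0833
Prorated total = (49 / 12) × 13 = 53.08 (to 2 dp)

53.08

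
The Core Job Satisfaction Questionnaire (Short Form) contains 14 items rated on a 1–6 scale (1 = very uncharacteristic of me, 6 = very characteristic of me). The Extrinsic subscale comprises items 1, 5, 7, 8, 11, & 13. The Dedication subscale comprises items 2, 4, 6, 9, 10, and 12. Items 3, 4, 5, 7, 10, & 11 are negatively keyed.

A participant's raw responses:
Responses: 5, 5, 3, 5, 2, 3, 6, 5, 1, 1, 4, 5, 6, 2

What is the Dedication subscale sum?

Dedication items: 2, 4, 6, 9, 10, 12.
Of these, items 4 and 10 are negatively keyed; on a 1–6 scale, reversed = 7 − raw.
  item 2: 5
  item 4: 7 − 5 = 2
  item 6: 3
  item 9: 1
  item 10: 7 − 1 = 6
  item 12: 5
Sum = 5 + 2 + 3 + 1 + 6 + 5 = 22

22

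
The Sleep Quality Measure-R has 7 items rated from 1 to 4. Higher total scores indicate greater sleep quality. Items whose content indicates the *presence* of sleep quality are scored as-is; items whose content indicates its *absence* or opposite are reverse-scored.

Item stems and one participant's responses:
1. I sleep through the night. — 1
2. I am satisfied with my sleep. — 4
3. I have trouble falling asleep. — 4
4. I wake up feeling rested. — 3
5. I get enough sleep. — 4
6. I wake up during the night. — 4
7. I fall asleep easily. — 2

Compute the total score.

Items 3, 6 describe the absence/opposite of sleep quality → reverse-score.
reversed = (1+4) − raw = 5 − raw.
  item 1: 1
  item 2: 4
  item 3: 5 − 4 = 1
  item 4: 3
  item 5: 4
  item 6: 5 − 4 = 1
  item 7: 2
Total = 1 + 4 + 1 + 3 + 4 + 1 + 2 = 16

16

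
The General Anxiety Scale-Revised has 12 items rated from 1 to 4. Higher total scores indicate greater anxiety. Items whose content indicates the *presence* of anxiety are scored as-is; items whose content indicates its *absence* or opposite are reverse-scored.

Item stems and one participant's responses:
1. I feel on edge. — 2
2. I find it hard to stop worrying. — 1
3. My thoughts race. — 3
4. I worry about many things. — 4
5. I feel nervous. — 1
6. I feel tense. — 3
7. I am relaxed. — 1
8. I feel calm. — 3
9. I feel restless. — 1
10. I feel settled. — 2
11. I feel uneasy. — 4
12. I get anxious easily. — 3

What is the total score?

Items 7, 8, 10 describe the absence/opposite of anxiety → reverse-score.
reversed = (1+4) − raw = 5 − raw.
  item 1: 2
  item 2: 1
  item 3: 3
  item 4: 4
  item 5: 1
  item 6: 3
  item 7: 5 − 1 = 4
  item 8: 5 − 3 = 2
  item 9: 1
  item 10: 5 − 2 = 3
  item 11: 4
  item 12: 3
Total = 2 + 1 + 3 + 4 + 1 + 3 + 4 + 2 + 1 + 3 + 4 + 3 = 31

31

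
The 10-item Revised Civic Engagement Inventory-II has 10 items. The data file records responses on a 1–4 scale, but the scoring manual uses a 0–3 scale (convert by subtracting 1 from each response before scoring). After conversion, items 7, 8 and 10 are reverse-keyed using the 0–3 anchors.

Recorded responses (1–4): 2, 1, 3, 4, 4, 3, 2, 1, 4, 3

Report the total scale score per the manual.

Convert to 0–3: 1, 0, 2, 3, 3, 2, 1, 0, 3, 2
Reverse-coded (reversed = (0+3) − raw = 3 − raw):
  item 7: 3 − 1 = 2
  item 8: 3 − 0 = 3
  item 10: 3 − 2 = 1
Scored: 1, 0, 2, 3, 3, 2, 2, 3, 3, 1
Total = 20

20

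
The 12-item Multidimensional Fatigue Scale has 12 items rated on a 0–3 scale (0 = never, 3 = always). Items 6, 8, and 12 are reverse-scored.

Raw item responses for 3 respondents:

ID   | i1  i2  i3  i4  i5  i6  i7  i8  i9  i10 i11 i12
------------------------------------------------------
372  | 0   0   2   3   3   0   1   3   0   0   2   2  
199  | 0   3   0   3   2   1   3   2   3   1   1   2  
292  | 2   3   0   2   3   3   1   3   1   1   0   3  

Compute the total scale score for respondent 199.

Respondent 199 raw: 0, 3, 0, 3, 2, 1, 3, 2, 3, 1, 1, 2.
Reverse-coded (on a 0–3 scale, reversed = 3 − raw):
  item 1: 0
  item 2: 3
  item 3: 0
  item 4: 3
  item 5: 2
  item 6: 3 − 1 = 2
  item 7: 3
  item 8: 3 − 2 = 1
  item 9: 3
  item 10: 1
  item 11: 1
  item 12: 3 − 2 = 1
Sum = 0 + 3 + 0 + 3 + 2 + 2 + 3 + 1 + 3 + 1 + 1 + 1 = 20

20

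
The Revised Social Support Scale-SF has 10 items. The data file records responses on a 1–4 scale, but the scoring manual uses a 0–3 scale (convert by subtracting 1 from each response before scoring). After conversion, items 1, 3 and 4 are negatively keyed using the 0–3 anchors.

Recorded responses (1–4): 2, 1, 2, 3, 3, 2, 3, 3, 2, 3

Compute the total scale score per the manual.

15

Convert to 0–3: 1, 0, 1, 2, 2, 1, 2, 2, 1, 2
Reverse-coded (reverse-coded value = 3 − response):
  item 1: 3 − 1 = 2
  item 3: 3 − 1 = 2
  item 4: 3 − 2 = 1
Scored: 2, 0, 2, 1, 2, 1, 2, 2, 1, 2
Total = 15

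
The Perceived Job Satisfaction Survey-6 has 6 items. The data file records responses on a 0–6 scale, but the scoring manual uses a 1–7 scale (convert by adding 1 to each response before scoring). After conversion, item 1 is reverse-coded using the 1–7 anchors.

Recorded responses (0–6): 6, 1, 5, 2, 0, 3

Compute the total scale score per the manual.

Convert to 1–7: 7, 2, 6, 3, 1, 4
Reverse-coded (on a 1–7 scale, reversed = 8 − raw):
  item 1: 8 − 7 = 1
Scored: 1, 2, 6, 3, 1, 4
Total = 17

17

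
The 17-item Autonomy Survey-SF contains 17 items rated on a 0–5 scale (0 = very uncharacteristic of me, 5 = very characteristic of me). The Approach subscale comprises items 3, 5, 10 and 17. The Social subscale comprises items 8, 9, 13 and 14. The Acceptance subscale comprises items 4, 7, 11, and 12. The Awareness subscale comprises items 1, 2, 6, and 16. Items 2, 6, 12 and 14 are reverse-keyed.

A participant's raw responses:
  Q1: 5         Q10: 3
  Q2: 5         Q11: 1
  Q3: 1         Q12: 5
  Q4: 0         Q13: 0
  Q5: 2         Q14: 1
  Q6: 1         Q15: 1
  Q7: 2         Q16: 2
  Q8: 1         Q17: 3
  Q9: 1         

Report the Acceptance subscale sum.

3

Acceptance items: 4, 7, 11, 12.
Of these, item 12 is reverse-keyed; on a 0–5 scale, reversed = 5 − raw.
  item 4: 0
  item 7: 2
  item 11: 1
  item 12: 5 − 5 = 0
Sum = 0 + 2 + 1 + 0 = 3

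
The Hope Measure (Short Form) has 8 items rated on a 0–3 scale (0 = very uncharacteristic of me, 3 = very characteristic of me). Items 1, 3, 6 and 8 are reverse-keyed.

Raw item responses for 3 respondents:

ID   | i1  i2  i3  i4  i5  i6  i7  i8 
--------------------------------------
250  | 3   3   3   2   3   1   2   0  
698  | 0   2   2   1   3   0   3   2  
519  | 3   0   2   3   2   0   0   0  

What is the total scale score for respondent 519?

Respondent 519 raw: 3, 0, 2, 3, 2, 0, 0, 0.
Reverse-coded (reversed = (0+3) − raw = 3 − raw):
  item 1: 3 − 3 = 0
  item 2: 0
  item 3: 3 − 2 = 1
  item 4: 3
  item 5: 2
  item 6: 3 − 0 = 3
  item 7: 0
  item 8: 3 − 0 = 3
Sum = 0 + 0 + 1 + 3 + 2 + 3 + 0 + 3 = 12

12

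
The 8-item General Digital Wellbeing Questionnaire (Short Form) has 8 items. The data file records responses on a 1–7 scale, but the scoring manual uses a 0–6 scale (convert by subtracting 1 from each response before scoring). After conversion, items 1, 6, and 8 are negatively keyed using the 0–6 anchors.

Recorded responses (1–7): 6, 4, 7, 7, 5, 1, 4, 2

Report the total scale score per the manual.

34

Convert to 0–6: 5, 3, 6, 6, 4, 0, 3, 1
Reverse-coded (reverse-coded value = 6 − response):
  item 1: 6 − 5 = 1
  item 6: 6 − 0 = 6
  item 8: 6 − 1 = 5
Scored: 1, 3, 6, 6, 4, 6, 3, 5
Total = 34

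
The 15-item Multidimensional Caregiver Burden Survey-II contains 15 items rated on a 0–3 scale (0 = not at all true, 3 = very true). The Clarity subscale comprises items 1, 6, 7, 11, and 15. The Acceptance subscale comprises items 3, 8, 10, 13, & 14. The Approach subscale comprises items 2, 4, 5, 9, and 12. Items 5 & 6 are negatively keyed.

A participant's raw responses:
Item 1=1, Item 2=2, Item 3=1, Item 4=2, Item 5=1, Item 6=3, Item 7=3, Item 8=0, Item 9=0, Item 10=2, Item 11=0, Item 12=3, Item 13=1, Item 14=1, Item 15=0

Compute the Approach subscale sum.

Approach items: 2, 4, 5, 9, 12.
Of these, item 5 is negatively keyed; reversed = (0+3) − raw = 3 − raw.
  item 2: 2
  item 4: 2
  item 5: 3 − 1 = 2
  item 9: 0
  item 12: 3
Sum = 2 + 2 + 2 + 0 + 3 = 9

9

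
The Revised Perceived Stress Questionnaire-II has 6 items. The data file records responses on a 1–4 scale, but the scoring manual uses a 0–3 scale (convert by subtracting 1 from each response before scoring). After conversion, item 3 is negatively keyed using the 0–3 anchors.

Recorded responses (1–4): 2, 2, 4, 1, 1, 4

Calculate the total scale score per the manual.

5

Convert to 0–3: 1, 1, 3, 0, 0, 3
Reverse-coded (reverse-coded value = 3 − response):
  item 3: 3 − 3 = 0
Scored: 1, 1, 0, 0, 0, 3
Total = 5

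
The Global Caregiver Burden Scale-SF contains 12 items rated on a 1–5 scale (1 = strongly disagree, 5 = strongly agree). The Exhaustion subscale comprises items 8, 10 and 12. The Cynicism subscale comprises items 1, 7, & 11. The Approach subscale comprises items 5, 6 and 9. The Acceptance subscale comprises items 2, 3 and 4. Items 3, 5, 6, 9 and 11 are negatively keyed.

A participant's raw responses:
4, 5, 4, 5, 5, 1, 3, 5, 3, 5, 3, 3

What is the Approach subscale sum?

9

Approach items: 5, 6, 9.
Of these, items 5, 6 and 9 are negatively keyed; reverse-coded value = 6 − response.
  item 5: 6 − 5 = 1
  item 6: 6 − 1 = 5
  item 9: 6 − 3 = 3
Sum = 1 + 5 + 3 = 9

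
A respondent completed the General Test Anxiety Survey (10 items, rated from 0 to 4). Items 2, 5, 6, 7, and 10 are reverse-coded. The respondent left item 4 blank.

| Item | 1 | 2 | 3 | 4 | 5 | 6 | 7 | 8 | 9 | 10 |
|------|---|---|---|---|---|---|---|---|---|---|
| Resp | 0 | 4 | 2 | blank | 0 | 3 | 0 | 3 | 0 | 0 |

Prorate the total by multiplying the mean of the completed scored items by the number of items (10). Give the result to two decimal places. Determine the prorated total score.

20.00

Reverse-coded (on a 0–4 scale, reversed = 4 − raw):
  item 2: 4 − 4 = 0
  item 5: 4 − 0 = 4
  item 6: 4 − 3 = 1
  item 7: 4 − 0 = 4
  item 10: 4 − 0 = 4
Completed scored items (9 of 10): 0, 0, 2, 4, 1, 4, 3, 0, 4; sum = 18.
Person mean = 18 / 9 ≈ 2.0000
Prorated total = (18 / 9) × 10 = 20.00 (to 2 dp)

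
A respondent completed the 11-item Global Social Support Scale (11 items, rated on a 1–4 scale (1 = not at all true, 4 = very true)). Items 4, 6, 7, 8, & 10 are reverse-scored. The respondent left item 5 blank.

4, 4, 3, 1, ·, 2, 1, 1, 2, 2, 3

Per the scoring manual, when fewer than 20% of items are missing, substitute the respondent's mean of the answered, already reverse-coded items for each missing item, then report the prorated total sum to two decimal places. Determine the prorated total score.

Reverse-coded (on a 1–4 scale, reversed = 5 − raw):
  item 4: 5 − 1 = 4
  item 6: 5 − 2 = 3
  item 7: 5 − 1 = 4
  item 8: 5 − 1 = 4
  item 10: 5 − 2 = 3
Completed scored items (10 of 11): 4, 4, 3, 4, 3, 4, 4, 2, 3, 3; sum = 34.
Person mean = 34 / 10 ≈ 3.4000
Prorated total = (34 / 10) × 11 = 37.40 (to 2 dp)

37.40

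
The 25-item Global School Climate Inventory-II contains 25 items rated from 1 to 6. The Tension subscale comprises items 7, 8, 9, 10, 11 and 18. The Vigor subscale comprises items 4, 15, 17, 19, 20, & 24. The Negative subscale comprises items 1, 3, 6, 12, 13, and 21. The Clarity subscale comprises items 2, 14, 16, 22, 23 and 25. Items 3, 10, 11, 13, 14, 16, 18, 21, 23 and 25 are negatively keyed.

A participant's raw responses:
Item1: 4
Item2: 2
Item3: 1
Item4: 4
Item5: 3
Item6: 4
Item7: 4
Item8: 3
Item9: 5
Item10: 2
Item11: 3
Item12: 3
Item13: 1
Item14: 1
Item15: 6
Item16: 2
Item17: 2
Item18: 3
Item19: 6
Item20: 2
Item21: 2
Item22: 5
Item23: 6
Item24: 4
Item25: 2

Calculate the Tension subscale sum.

25

Tension items: 7, 8, 9, 10, 11, 18.
Of these, items 10, 11, & 18 are negatively keyed; reverse-coded value = 7 − response.
  item 7: 4
  item 8: 3
  item 9: 5
  item 10: 7 − 2 = 5
  item 11: 7 − 3 = 4
  item 18: 7 − 3 = 4
Sum = 4 + 3 + 5 + 5 + 4 + 4 = 25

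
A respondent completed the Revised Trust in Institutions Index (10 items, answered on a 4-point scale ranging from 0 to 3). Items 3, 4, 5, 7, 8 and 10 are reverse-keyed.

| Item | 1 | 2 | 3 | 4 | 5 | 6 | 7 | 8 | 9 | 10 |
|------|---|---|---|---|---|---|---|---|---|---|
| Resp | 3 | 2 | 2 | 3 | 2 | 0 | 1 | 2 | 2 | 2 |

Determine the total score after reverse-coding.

13

Raw sum = 19. Reverse-keyed items: 3, 4, 5, 7, 8, 10; their raw sum = 12.
Each reversal replaces raw with 3 − raw, changing the total by 3 − 2·raw per item.
Total = 19 + 6·3 − 2·12 = 19 + 18 − 24 = 13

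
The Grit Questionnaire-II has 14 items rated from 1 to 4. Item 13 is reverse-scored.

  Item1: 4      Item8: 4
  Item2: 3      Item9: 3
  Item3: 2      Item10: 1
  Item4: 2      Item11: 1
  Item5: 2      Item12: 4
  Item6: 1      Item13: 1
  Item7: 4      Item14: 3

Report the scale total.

Reversing item 13 with 5 − raw:
Total = 4 + 3 + 2 + 2 + 2 + 1 + 4 + 4 + 3 + 1 + 1 + 4 + (5−1) + 3
      = 4 + 3 + 2 + 2 + 2 + 1 + 4 + 4 + 3 + 1 + 1 + 4 + 4 + 3 = 38

38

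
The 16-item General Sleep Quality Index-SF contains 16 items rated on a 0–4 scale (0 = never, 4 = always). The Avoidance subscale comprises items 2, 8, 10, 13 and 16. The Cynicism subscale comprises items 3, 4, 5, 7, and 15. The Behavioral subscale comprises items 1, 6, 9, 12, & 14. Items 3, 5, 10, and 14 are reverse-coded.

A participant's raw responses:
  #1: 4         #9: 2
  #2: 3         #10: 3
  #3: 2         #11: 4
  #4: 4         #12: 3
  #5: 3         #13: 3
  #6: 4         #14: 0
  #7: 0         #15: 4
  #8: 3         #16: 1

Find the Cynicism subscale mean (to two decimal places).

Cynicism items: 3, 4, 5, 7, 15.
Of these, items 3 & 5 are reverse-coded; on a 0–4 scale, reversed = 4 − raw.
  item 3: 4 − 2 = 2
  item 4: 4
  item 5: 4 − 3 = 1
  item 7: 0
  item 15: 4
Sum = 2 + 4 + 1 + 0 + 4 = 11
Mean = 11 / 5 = 2.20

2.20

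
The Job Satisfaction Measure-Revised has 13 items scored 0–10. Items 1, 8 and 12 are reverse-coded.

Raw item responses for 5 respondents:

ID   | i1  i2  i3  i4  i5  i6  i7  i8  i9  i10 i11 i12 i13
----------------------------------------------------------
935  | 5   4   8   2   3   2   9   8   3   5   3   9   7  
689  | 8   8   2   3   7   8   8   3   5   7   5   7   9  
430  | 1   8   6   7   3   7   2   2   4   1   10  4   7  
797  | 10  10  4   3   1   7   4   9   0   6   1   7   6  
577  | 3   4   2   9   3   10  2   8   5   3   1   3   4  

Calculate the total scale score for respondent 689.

74

Respondent 689 raw: 8, 8, 2, 3, 7, 8, 8, 3, 5, 7, 5, 7, 9.
Reverse-coded (reverse-coded value = 10 − response):
  item 1: 10 − 8 = 2
  item 2: 8
  item 3: 2
  item 4: 3
  item 5: 7
  item 6: 8
  item 7: 8
  item 8: 10 − 3 = 7
  item 9: 5
  item 10: 7
  item 11: 5
  item 12: 10 − 7 = 3
  item 13: 9
Sum = 2 + 8 + 2 + 3 + 7 + 8 + 8 + 7 + 5 + 7 + 5 + 3 + 9 = 74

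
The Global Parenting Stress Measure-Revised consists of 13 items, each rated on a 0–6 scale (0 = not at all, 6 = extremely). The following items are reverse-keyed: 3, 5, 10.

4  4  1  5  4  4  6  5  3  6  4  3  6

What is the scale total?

51

Raw sum = 55. Reverse-keyed items: 3, 5, 10; their raw sum = 11.
Each reversal replaces raw with 6 − raw, changing the total by 6 − 2·raw per item.
Total = 55 + 3·6 − 2·11 = 55 + 18 − 22 = 51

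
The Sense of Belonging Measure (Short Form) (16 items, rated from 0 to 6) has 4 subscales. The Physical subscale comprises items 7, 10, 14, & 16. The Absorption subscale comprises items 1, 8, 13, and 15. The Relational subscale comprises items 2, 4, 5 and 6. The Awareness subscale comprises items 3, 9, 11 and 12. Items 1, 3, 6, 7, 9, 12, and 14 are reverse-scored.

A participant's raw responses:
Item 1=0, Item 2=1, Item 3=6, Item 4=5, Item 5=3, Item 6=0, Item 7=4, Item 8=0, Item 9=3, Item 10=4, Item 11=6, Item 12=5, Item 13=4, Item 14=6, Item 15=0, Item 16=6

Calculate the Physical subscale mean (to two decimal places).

3.00

Physical items: 7, 10, 14, 16.
Of these, items 7 & 14 are reverse-scored; reversed = (0+6) − raw = 6 − raw.
  item 7: 6 − 4 = 2
  item 10: 4
  item 14: 6 − 6 = 0
  item 16: 6
Sum = 2 + 4 + 0 + 6 = 12
Mean = 12 / 4 = 3.00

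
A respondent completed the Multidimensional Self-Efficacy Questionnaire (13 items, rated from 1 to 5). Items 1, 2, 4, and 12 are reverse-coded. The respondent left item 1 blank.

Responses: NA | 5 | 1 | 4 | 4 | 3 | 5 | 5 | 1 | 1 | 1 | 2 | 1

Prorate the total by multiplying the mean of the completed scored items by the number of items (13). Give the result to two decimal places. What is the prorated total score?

Reverse-coded (on a 1–5 scale, reversed = 6 − raw):
  item 2: 6 − 5 = 1
  item 4: 6 − 4 = 2
  item 12: 6 − 2 = 4
Completed scored items (12 of 13): 1, 1, 2, 4, 3, 5, 5, 1, 1, 1, 4, 1; sum = 29.
Person mean = 29 / 12 ≈ 2.4167
Prorated total = (29 / 12) × 13 = 31.42 (to 2 dp)

31.42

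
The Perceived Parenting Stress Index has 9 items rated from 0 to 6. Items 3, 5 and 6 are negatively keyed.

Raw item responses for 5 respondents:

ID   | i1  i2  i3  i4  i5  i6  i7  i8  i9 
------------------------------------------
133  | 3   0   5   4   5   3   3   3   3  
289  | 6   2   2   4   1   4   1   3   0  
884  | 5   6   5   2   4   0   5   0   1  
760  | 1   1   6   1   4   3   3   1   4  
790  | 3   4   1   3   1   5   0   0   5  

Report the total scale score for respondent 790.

26

Respondent 790 raw: 3, 4, 1, 3, 1, 5, 0, 0, 5.
Reverse-coded (on a 0–6 scale, reversed = 6 − raw):
  item 1: 3
  item 2: 4
  item 3: 6 − 1 = 5
  item 4: 3
  item 5: 6 − 1 = 5
  item 6: 6 − 5 = 1
  item 7: 0
  item 8: 0
  item 9: 5
Sum = 3 + 4 + 5 + 3 + 5 + 1 + 0 + 0 + 5 = 26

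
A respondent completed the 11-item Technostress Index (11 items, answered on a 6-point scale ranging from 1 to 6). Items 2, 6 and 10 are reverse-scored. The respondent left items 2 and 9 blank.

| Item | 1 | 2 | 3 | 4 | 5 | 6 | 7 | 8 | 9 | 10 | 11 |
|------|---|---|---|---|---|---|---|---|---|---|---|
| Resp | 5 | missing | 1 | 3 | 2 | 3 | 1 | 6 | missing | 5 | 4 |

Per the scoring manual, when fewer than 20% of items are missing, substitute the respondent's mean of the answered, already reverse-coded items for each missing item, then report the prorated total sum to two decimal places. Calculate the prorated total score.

34.22

Reverse-coded (on a 1–6 scale, reversed = 7 − raw):
  item 6: 7 − 3 = 4
  item 10: 7 − 5 = 2
Completed scored items (9 of 11): 5, 1, 3, 2, 4, 1, 6, 2, 4; sum = 28.
Person mean = 28 / 9 ≈ 3.1111
Prorated total = (28 / 9) × 11 = 34.22 (to 2 dp)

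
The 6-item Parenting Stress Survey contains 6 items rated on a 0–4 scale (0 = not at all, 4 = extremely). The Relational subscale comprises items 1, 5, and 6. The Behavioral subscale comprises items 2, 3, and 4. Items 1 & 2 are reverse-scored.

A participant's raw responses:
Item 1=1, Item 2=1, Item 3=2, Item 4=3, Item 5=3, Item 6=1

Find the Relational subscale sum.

7

Relational items: 1, 5, 6.
Of these, item 1 is reverse-scored; reverse-coded value = 4 − response.
  item 1: 4 − 1 = 3
  item 5: 3
  item 6: 1
Sum = 3 + 3 + 1 = 7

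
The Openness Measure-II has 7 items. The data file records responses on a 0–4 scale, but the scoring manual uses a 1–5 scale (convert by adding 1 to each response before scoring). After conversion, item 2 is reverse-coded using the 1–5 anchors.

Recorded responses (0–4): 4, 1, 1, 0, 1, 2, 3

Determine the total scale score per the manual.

21

Convert to 1–5: 5, 2, 2, 1, 2, 3, 4
Reverse-coded (on a 1–5 scale, reversed = 6 − raw):
  item 2: 6 − 2 = 4
Scored: 5, 4, 2, 1, 2, 3, 4
Total = 21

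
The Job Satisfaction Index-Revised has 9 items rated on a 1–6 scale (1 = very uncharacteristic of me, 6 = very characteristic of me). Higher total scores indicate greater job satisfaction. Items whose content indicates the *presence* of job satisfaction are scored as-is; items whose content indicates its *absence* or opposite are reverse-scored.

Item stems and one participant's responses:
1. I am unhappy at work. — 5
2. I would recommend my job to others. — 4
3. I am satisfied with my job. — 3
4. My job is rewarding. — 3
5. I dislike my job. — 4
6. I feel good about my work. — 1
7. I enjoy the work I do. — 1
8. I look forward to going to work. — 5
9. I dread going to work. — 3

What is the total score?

26

Items 1, 5, 9 describe the absence/opposite of job satisfaction → reverse-score.
reversed = (1+6) − raw = 7 − raw.
  item 1: 7 − 5 = 2
  item 2: 4
  item 3: 3
  item 4: 3
  item 5: 7 − 4 = 3
  item 6: 1
  item 7: 1
  item 8: 5
  item 9: 7 − 3 = 4
Total = 2 + 4 + 3 + 3 + 3 + 1 + 1 + 5 + 4 = 26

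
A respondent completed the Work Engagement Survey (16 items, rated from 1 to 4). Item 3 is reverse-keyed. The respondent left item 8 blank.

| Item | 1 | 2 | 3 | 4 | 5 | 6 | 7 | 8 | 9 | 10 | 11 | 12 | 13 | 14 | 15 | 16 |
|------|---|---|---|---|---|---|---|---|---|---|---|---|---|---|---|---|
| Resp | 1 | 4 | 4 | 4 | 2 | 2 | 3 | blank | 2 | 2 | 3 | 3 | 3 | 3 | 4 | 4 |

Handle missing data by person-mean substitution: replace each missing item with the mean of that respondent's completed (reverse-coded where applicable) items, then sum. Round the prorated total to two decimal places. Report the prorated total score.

43.73

Reverse-coded (reversed = (1+4) − raw = 5 − raw):
  item 3: 5 − 4 = 1
Completed scored items (15 of 16): 1, 4, 1, 4, 2, 2, 3, 2, 2, 3, 3, 3, 3, 4, 4; sum = 41.
Person mean = 41 / 15 ≈ 2.7333
Prorated total = (41 / 15) × 16 = 43.73 (to 2 dp)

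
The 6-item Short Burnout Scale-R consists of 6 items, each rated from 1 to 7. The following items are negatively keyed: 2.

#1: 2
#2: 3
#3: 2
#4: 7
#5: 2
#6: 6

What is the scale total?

Reverse-coded items (reverse-coded value = 8 − response):
  item 2: 8 − 3 = 5
After reverse-coding: 2, 5, 2, 7, 2, 6
Total = 2 + 5 + 2 + 7 + 2 + 6 = 24

24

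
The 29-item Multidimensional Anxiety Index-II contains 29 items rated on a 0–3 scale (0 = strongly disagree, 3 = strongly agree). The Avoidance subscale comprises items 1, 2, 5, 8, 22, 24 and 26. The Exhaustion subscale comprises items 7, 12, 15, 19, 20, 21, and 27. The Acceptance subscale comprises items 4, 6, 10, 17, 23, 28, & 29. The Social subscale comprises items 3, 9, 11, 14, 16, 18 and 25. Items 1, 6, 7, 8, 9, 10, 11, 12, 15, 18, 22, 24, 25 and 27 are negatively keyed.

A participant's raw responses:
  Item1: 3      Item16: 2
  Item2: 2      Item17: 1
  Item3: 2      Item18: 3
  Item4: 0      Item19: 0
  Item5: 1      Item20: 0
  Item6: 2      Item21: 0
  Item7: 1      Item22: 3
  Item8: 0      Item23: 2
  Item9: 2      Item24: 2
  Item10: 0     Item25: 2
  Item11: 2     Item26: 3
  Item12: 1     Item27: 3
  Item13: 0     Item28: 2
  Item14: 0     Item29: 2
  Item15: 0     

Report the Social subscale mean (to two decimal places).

1.00

Social items: 3, 9, 11, 14, 16, 18, 25.
Of these, items 9, 11, 18 and 25 are negatively keyed; reverse-coded value = 3 − response.
  item 3: 2
  item 9: 3 − 2 = 1
  item 11: 3 − 2 = 1
  item 14: 0
  item 16: 2
  item 18: 3 − 3 = 0
  item 25: 3 − 2 = 1
Sum = 2 + 1 + 1 + 0 + 2 + 0 + 1 = 7
Mean = 7 / 7 = 1.00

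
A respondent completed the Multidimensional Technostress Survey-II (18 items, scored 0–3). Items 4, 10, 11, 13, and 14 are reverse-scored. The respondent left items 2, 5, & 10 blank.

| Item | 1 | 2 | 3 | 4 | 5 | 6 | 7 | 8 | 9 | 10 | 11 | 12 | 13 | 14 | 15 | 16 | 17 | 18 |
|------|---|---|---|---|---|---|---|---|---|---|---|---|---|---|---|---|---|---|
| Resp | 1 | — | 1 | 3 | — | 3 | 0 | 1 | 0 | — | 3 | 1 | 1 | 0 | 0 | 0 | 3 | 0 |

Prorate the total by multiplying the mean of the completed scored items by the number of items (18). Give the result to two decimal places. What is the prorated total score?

Reverse-coded (reverse-coded value = 3 − response):
  item 4: 3 − 3 = 0
  item 11: 3 − 3 = 0
  item 13: 3 − 1 = 2
  item 14: 3 − 0 = 3
Completed scored items (15 of 18): 1, 1, 0, 3, 0, 1, 0, 0, 1, 2, 3, 0, 0, 3, 0; sum = 15.
Person mean = 15 / 15 ≈ 1.0000
Prorated total = (15 / 15) × 18 = 18.00 (to 2 dp)

18.00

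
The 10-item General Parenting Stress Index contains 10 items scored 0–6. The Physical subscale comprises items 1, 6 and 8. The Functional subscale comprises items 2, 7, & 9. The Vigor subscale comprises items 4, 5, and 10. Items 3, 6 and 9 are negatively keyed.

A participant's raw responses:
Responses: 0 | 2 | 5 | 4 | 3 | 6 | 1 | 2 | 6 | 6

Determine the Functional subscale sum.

Functional items: 2, 7, 9.
Of these, item 9 is negatively keyed; reverse-coded value = 6 − response.
  item 2: 2
  item 7: 1
  item 9: 6 − 6 = 0
Sum = 2 + 1 + 0 = 3

3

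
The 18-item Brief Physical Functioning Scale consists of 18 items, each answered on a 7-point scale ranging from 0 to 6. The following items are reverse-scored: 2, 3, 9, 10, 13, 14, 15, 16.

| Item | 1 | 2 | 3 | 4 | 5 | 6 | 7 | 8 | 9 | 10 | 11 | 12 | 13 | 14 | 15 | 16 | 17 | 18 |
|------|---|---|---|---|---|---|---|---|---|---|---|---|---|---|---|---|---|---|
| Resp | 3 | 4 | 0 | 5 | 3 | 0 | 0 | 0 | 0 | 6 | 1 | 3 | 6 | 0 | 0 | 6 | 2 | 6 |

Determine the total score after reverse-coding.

49

Reverse-scored items use 6 − raw:
  item 2: 6 − 4 = 2
  item 3: 6 − 0 = 6
  item 9: 6 − 0 = 6
  item 10: 6 − 6 = 0
  item 13: 6 − 6 = 0
  item 14: 6 − 0 = 6
  item 15: 6 − 0 = 6
  item 16: 6 − 6 = 0
Scored items: 3, 2, 6, 5, 3, 0, 0, 0, 6, 0, 1, 3, 0, 6, 6, 0, 2, 6
Total = 3 + 2 + 6 + 5 + 3 + 0 + 0 + 0 + 6 + 0 + 1 + 3 + 0 + 6 + 6 + 0 + 2 + 6 = 49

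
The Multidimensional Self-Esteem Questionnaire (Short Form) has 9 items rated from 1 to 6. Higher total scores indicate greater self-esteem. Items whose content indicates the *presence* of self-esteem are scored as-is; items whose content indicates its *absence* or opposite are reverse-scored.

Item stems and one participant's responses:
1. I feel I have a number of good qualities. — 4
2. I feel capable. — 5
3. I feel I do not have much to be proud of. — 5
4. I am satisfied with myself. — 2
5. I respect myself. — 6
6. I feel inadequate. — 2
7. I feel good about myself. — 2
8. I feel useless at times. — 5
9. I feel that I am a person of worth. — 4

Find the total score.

Items 3, 6, 8 describe the absence/opposite of self-esteem → reverse-score.
reverse-coded value = 7 − response.
  item 1: 4
  item 2: 5
  item 3: 7 − 5 = 2
  item 4: 2
  item 5: 6
  item 6: 7 − 2 = 5
  item 7: 2
  item 8: 7 − 5 = 2
  item 9: 4
Total = 4 + 5 + 2 + 2 + 6 + 5 + 2 + 2 + 4 = 32

32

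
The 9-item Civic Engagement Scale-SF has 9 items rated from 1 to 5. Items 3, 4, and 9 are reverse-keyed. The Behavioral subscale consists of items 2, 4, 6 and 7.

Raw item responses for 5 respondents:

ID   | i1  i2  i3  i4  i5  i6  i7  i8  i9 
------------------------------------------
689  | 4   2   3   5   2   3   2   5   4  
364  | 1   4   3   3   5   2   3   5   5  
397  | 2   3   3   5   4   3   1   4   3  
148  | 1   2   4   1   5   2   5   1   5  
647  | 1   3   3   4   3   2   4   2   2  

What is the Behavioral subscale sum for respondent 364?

12

Respondent 364 raw: 1, 4, 3, 3, 5, 2, 3, 5, 5.
Behavioral items: 2, 4, 6, 7.
Reverse-coded (reverse-coded value = 6 − response):
  item 2: 4
  item 4: 6 − 3 = 3
  item 6: 2
  item 7: 3
Sum = 4 + 3 + 2 + 3 = 12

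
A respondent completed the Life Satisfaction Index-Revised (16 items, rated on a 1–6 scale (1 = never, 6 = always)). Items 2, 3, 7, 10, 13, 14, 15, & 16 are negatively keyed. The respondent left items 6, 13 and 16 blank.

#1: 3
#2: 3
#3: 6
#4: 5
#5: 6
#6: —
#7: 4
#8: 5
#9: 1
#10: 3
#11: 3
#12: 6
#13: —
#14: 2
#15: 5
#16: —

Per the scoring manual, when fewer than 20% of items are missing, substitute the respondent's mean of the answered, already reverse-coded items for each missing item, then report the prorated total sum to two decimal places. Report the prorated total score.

59.08

Reverse-coded (on a 1–6 scale, reversed = 7 − raw):
  item 2: 7 − 3 = 4
  item 3: 7 − 6 = 1
  item 7: 7 − 4 = 3
  item 10: 7 − 3 = 4
  item 14: 7 − 2 = 5
  item 15: 7 − 5 = 2
Completed scored items (13 of 16): 3, 4, 1, 5, 6, 3, 5, 1, 4, 3, 6, 5, 2; sum = 48.
Person mean = 48 / 13 ≈ 3.6923
Prorated total = (48 / 13) × 16 = 59.08 (to 2 dp)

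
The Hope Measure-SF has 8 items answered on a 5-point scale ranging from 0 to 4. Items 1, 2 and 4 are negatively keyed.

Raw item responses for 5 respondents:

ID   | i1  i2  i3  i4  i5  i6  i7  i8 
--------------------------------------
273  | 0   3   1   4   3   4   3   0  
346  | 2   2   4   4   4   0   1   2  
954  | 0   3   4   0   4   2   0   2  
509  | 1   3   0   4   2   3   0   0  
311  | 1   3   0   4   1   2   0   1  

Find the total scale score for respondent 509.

Respondent 509 raw: 1, 3, 0, 4, 2, 3, 0, 0.
Reverse-coded (reverse-coded value = 4 − response):
  item 1: 4 − 1 = 3
  item 2: 4 − 3 = 1
  item 3: 0
  item 4: 4 − 4 = 0
  item 5: 2
  item 6: 3
  item 7: 0
  item 8: 0
Sum = 3 + 1 + 0 + 0 + 2 + 3 + 0 + 0 = 9

9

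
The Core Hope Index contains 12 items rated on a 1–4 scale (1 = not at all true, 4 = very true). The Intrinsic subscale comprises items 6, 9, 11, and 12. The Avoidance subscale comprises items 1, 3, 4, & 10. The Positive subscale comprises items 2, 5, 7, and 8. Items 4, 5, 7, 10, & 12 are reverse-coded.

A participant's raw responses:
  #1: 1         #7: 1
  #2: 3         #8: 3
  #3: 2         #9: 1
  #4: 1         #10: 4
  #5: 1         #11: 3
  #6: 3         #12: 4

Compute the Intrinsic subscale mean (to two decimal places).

Intrinsic items: 6, 9, 11, 12.
Of these, item 12 is reverse-coded; reverse-coded value = 5 − response.
  item 6: 3
  item 9: 1
  item 11: 3
  item 12: 5 − 4 = 1
Sum = 3 + 1 + 3 + 1 = 8
Mean = 8 / 4 = 2.00

2.00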